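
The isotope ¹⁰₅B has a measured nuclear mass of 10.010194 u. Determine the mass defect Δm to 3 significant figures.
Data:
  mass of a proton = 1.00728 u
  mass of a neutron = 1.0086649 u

0.0695 u

Z = 5, so N = A − Z = 10 − 5 = 5.
Total constituent mass: 5 × 1.00728 + 5 × 1.0086649 = 10.0797245 u
Δm = 10.0797245 − 10.010194 = 0.0695305 u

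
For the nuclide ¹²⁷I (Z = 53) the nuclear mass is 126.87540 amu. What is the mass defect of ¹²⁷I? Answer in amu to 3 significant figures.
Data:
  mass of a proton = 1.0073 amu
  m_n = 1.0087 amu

1.16 amu

With 53 protons and 74 neutrons (A = 127):
Total constituent mass: 53 × 1.0073 + 74 × 1.0087 = 128.0307 amu
Δm = 128.0307 − 126.87540 = 1.15530 amu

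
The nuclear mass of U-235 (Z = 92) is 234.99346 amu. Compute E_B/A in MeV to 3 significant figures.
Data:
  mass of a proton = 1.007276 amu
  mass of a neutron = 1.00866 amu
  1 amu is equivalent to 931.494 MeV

Mass of separated nucleons = 92(1.007276) + 143(1.00866) = 92.669392 + 144.23838 = 236.907772 amu
The mass defect is 236.907772 − 234.99346 = 1.914312 amu.
Binding energy = Δm·c² = 1.914312 × 931.494 MeV/amu = 1783.17 MeV
Dividing by A = 235 gives 7.588 MeV per nucleon.

7.59 MeV/nucleon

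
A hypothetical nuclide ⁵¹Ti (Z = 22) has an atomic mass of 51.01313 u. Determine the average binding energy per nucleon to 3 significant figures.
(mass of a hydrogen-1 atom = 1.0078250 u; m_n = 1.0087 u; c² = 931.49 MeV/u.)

7.51 MeV/nucleon

Σm = 22·m(¹H) + 29·m_n = 22.1721500 + 29.2523 = 51.4244500 u
Mass defect Δm = 51.4244500 − 51.01313 = 0.4113200 u
Converting to energy: 0.4113200 u × 931.49 MeV/u = 383.140 MeV
Per nucleon: 383.140 / 51 = 7.513 MeV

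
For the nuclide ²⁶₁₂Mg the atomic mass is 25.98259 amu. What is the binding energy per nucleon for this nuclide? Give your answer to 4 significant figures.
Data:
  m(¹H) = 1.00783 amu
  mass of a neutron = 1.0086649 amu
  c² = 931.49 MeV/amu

With 12 protons and 14 neutrons (A = 26):
Σm = 12·m(¹H) + 14·m_n = 12.09396 + 14.1213086 = 26.2152686 amu
Δm = 26.2152686 − 25.98259 = 0.2326786 amu
Converting to energy: 0.2326786 amu × 931.49 MeV/amu = 216.738 MeV
Per nucleon: 216.738 / 26 = 8.336 MeV

8.336 MeV/nucleon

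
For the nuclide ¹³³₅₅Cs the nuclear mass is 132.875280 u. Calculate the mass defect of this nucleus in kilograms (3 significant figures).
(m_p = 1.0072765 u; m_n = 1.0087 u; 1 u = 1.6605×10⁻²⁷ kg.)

2.00e-27 kg

Z = 55, so N = A − Z = 133 − 55 = 78.
Σm = 55·m_p + 78·m_n = 55.4002075 + 78.6786 = 134.0788075 u
The mass defect is 134.0788075 − 132.875280 = 1.2035275 u.
In SI units: 1.2035275 u × 1.6605×10⁻²⁷ kg/u = 1.9985e-27 kg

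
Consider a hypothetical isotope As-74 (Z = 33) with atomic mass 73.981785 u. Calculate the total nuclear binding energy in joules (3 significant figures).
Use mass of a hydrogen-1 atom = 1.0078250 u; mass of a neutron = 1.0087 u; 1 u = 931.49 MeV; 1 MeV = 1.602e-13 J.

Z = 33, so N = A − Z = 74 − 33 = 41.
Σm = 33·m(¹H) + 41·m_n = 33.2582250 + 41.3567 = 74.6149250 u
Δm = 74.6149250 − 73.981785 = 0.6331400 u
Converting to energy: 0.6331400 u × 931.49 MeV/u = 589.764 MeV
In joules: 589.764 MeV × 1.602e-13 J/MeV = 9.4480e-11 J

9.45e-11 J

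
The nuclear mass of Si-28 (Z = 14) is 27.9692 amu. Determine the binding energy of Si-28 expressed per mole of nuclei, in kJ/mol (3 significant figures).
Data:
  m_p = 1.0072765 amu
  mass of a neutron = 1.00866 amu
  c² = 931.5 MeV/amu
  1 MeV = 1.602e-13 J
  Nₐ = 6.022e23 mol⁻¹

The nucleus contains 14 protons and 28 − 14 = 14 neutrons.
Σm = 14·m_p + 14·m_n = 14.1018710 + 14.12124 = 28.2231110 amu
The mass defect is 28.2231110 − 27.9692 = 0.2539110 amu.
Converting to energy: 0.2539110 amu × 931.5 MeV/amu = 236.518 MeV
Per nucleus in joules: 236.518 MeV × 1.602e-13 J/MeV = 3.7890e-11 J
Per mole: 3.7890e-11 J × 6.022e23 mol⁻¹ = 2.2817e+13 J/mol

2.28e+10 kJ/mol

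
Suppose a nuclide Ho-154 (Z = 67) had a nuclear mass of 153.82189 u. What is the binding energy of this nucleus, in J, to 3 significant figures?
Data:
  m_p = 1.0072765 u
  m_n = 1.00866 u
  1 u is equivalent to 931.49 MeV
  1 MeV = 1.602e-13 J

The nucleus contains 67 protons and 154 − 67 = 87 neutrons.
Mass of separated nucleons = 67(1.0072765) + 87(1.00866) = 67.4875255 + 87.75342 = 155.2409455 u
Mass defect Δm = 155.2409455 − 153.82189 = 1.4190555 u
Binding energy = Δm·c² = 1.4190555 × 931.49 MeV/u = 1321.84 MeV
In joules: 1321.84 MeV × 1.602e-13 J/MeV = 2.1176e-10 J

2.12e-10 J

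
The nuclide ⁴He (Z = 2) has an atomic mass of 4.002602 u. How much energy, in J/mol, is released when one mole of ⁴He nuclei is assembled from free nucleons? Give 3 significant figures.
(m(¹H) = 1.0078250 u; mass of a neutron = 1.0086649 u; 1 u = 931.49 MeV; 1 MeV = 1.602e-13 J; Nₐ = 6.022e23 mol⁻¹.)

Σm = 2·m(¹H) + 2·m_n = 2.0156500 + 2.0173298 = 4.0329798 u
Mass defect Δm = 4.0329798 − 4.002602 = 0.0303778 u
Converting to energy: 0.0303778 u × 931.49 MeV/u = 28.2966 MeV
Per nucleus in joules: 28.2966 MeV × 1.602e-13 J/MeV = 4.5331e-12 J
Per mole: 4.5331e-12 J × 6.022e23 mol⁻¹ = 2.7298e+12 J/mol

2.73e+12 J/mol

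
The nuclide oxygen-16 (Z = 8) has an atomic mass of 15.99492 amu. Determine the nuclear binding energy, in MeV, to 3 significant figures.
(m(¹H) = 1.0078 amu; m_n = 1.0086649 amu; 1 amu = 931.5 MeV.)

Z = 8, so N = A − Z = 16 − 8 = 8.
Total constituent mass: 8 × 1.0078 + 8 × 1.0086649 = 16.1317192 amu
The mass defect is 16.1317192 − 15.99492 = 0.1367992 amu.
Converting to energy: 0.1367992 amu × 931.5 MeV/amu = 127.428 MeV

127 MeV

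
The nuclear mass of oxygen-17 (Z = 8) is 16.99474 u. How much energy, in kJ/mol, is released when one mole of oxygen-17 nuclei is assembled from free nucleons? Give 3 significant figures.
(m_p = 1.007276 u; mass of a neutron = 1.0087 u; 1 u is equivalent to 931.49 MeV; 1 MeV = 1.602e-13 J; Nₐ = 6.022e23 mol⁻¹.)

Σm = 8·m_p + 9·m_n = 8.058208 + 9.0783 = 17.136508 u
Δm = 17.136508 − 16.99474 = 0.141768 u
Converting to energy: 0.141768 u × 931.49 MeV/u = 132.055 MeV
Per nucleus in joules: 132.055 MeV × 1.602e-13 J/MeV = 2.1155e-11 J
Per mole: 2.1155e-11 J × 6.022e23 mol⁻¹ = 1.2740e+13 J/mol

1.27e+10 kJ/mol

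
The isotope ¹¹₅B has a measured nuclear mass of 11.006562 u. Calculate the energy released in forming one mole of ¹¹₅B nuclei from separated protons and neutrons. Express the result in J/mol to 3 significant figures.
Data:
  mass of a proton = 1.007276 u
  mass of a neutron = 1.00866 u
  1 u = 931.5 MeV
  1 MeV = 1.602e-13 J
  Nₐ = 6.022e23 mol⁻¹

7.35e+12 J/mol

With 5 protons and 6 neutrons (A = 11):
Mass of separated nucleons = 5(1.007276) + 6(1.00866) = 5.036380 + 6.05196 = 11.088340 u
Mass defect Δm = 11.088340 − 11.006562 = 0.081778 u
Converting to energy: 0.081778 u × 931.5 MeV/u = 76.1762 MeV
Per nucleus in joules: 76.1762 MeV × 1.602e-13 J/MeV = 1.2203e-11 J
Per mole: 1.2203e-11 J × 6.022e23 mol⁻¹ = 7.3486e+12 J/mol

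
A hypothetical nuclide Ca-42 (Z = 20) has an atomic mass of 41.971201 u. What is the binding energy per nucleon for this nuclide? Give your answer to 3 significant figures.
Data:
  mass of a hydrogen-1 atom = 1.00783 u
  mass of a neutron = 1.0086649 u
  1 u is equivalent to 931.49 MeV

Σm = 20·m(¹H) + 22·m_n = 20.15660 + 22.1906278 = 42.3472278 u
Δm = 42.3472278 − 41.971201 = 0.3760268 u
Converting to energy: 0.3760268 u × 931.49 MeV/u = 350.265 MeV
Per nucleon: 350.265 / 42 = 8.340 MeV

8.34 MeV/nucleon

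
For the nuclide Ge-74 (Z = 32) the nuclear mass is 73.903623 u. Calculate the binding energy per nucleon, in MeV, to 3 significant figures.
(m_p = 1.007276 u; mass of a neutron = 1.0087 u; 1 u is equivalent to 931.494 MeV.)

8.74 MeV/nucleon

Σm = 32·m_p + 42·m_n = 32.232832 + 42.3654 = 74.598232 u
Mass defect Δm = 74.598232 − 73.903623 = 0.694609 u
Converting to energy: 0.694609 u × 931.494 MeV/u = 647.024 MeV
Per nucleon: 647.024 / 74 = 8.744 MeV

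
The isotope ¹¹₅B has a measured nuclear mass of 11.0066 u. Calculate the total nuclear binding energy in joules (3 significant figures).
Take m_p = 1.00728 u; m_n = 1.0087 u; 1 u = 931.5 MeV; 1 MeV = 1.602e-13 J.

Mass of separated nucleons = 5(1.00728) + 6(1.0087) = 5.03640 + 6.0522 = 11.08860 u
Mass defect Δm = 11.08860 − 11.0066 = 0.08200 u
E_B = 0.08200 × 931.5 = 76.3830 MeV
In joules: 76.3830 MeV × 1.602e-13 J/MeV = 1.2237e-11 J

1.22e-11 J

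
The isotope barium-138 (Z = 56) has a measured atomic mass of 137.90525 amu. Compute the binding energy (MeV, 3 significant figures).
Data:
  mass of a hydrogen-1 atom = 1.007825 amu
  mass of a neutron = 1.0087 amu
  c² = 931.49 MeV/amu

1160 MeV

The nucleus contains 56 protons and 138 − 56 = 82 neutrons.
Total constituent mass: 56 × 1.007825 + 82 × 1.0087 = 139.151600 amu
Δm = 139.151600 − 137.90525 = 1.246350 amu
Converting to energy: 1.246350 amu × 931.49 MeV/amu = 1160.96 MeV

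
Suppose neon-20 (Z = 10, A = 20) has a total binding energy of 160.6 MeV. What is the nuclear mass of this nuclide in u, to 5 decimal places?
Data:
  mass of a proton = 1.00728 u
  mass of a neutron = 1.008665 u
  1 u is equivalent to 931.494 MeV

19.98704 u

Mass defect = 160.6 MeV / (931.494 MeV/u) = 0.1724112 u
Constituent mass = 10(1.00728) + 10(1.008665) = 20.159450 u
Nuclear mass = 20.159450 − 0.1724112 = 19.9870388 u ≈ 19.98704 u (to 5 decimal places)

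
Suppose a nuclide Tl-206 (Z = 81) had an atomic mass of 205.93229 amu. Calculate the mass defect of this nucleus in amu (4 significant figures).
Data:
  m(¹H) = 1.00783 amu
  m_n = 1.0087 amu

1.789 amu

The nucleus contains 81 protons and 206 − 81 = 125 neutrons.
Σm = 81·m(¹H) + 125·m_n = 81.63423 + 126.0875 = 207.72173 amu
Δm = 207.72173 − 205.93229 = 1.78944 amu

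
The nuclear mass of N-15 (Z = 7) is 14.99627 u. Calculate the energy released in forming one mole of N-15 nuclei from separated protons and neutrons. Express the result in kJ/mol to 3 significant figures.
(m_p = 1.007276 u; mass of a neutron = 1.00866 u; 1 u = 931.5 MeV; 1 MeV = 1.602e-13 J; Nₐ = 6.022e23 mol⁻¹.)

1.11e+10 kJ/mol

Total constituent mass: 7 × 1.007276 + 8 × 1.00866 = 15.120212 u
Δm = 15.120212 − 14.99627 = 0.123942 u
Converting to energy: 0.123942 u × 931.5 MeV/u = 115.452 MeV
Per nucleus in joules: 115.452 MeV × 1.602e-13 J/MeV = 1.8495e-11 J
Per mole: 1.8495e-11 J × 6.022e23 mol⁻¹ = 1.1138e+13 J/mol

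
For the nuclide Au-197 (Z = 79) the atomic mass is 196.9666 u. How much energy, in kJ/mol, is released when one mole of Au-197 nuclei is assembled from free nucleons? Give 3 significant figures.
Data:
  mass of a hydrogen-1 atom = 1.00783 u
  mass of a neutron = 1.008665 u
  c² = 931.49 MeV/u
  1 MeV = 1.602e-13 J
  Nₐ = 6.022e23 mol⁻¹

Mass of separated nucleons = 79(1.00783) + 118(1.008665) = 79.61857 + 119.022470 = 198.641040 u
The mass defect is 198.641040 − 196.9666 = 1.674440 u.
E_B = 1.674440 × 931.49 = 1559.72 MeV
Per nucleus in joules: 1559.72 MeV × 1.602e-13 J/MeV = 2.4987e-10 J
Per mole: 2.4987e-10 J × 6.022e23 mol⁻¹ = 1.5047e+14 J/mol

1.50e+11 kJ/mol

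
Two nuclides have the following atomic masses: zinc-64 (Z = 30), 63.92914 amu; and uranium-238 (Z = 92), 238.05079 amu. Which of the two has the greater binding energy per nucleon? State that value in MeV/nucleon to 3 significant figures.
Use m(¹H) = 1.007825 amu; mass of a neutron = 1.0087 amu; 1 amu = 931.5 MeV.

zinc-64: Σm = 30(1.007825) + 34(1.0087) = 64.530550 amu; Δm = 0.601410 amu; E_B = 560.21 MeV; E_B/A = 8.753 MeV
uranium-238: Σm = 92(1.007825) + 146(1.0087) = 239.990100 amu; Δm = 1.939310 amu; E_B = 1806.5 MeV; E_B/A = 7.590 MeV
zinc-64 has the higher binding energy per nucleon, so it is the more tightly bound nucleus.

zinc-64; 8.75 MeV/nucleon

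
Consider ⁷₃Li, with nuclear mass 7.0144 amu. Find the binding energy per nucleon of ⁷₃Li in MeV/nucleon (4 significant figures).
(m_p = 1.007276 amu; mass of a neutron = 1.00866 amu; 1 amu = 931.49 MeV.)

5.598 MeV/nucleon

The nucleus contains 3 protons and 7 − 3 = 4 neutrons.
Σm = 3·m_p + 4·m_n = 3.021828 + 4.03464 = 7.056468 amu
The mass defect is 7.056468 − 7.0144 = 0.042068 amu.
Binding energy = Δm·c² = 0.042068 × 931.49 MeV/amu = 39.1859 MeV
Dividing by A = 7 gives 5.598 MeV per nucleon.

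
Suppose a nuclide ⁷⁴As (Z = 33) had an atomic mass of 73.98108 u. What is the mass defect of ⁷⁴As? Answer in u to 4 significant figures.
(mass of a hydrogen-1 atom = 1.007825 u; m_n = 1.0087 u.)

Total constituent mass: 33 × 1.007825 + 41 × 1.0087 = 74.614925 u
Mass defect Δm = 74.614925 − 73.98108 = 0.633845 u

0.6338 u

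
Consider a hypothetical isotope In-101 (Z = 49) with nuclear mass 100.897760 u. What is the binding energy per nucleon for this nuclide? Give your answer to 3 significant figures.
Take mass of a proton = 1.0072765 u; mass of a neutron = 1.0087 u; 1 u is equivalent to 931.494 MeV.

Total constituent mass: 49 × 1.0072765 + 52 × 1.0087 = 101.8089485 u
Δm = 101.8089485 − 100.897760 = 0.9111885 u
Converting to energy: 0.9111885 u × 931.494 MeV/u = 848.767 MeV
Per nucleon: 848.767 / 101 = 8.404 MeV

8.40 MeV/nucleon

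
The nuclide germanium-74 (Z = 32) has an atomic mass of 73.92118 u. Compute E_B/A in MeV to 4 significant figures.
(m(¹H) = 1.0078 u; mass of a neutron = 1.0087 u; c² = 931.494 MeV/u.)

8.734 MeV/nucleon

Z = 32, so N = A − Z = 74 − 32 = 42.
Σm = 32·m(¹H) + 42·m_n = 32.2496 + 42.3654 = 74.6150 u
The mass defect is 74.6150 − 73.92118 = 0.69382 u.
Binding energy = Δm·c² = 0.69382 × 931.494 MeV/u = 646.289 MeV
Per nucleon: 646.289 / 74 = 8.734 MeV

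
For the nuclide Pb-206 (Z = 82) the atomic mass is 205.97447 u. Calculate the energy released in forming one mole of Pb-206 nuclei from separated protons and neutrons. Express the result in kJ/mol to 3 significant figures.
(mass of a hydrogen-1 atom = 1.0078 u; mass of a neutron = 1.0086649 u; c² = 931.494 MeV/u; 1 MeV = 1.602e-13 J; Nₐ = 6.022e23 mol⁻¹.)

Total constituent mass: 82 × 1.0078 + 124 × 1.0086649 = 207.7140476 u
The mass defect is 207.7140476 − 205.97447 = 1.7395776 u.
E_B = 1.7395776 × 931.494 = 1620.41 MeV
Per nucleus in joules: 1620.41 MeV × 1.602e-13 J/MeV = 2.5959e-10 J
Per mole: 2.5959e-10 J × 6.022e23 mol⁻¹ = 1.5633e+14 J/mol

1.56e+11 kJ/mol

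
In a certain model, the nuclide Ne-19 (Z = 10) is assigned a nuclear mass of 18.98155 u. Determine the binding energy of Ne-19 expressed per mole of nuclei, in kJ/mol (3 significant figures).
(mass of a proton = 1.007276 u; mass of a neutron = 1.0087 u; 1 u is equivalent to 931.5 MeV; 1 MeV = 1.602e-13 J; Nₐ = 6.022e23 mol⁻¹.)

Σm = 10·m_p + 9·m_n = 10.072760 + 9.0783 = 19.151060 u
Mass defect Δm = 19.151060 − 18.98155 = 0.169510 u
Binding energy = Δm·c² = 0.169510 × 931.5 MeV/u = 157.899 MeV
Per nucleus in joules: 157.899 MeV × 1.602e-13 J/MeV = 2.5295e-11 J
Per mole: 2.5295e-11 J × 6.022e23 mol⁻¹ = 1.5233e+13 J/mol

1.52e+10 kJ/mol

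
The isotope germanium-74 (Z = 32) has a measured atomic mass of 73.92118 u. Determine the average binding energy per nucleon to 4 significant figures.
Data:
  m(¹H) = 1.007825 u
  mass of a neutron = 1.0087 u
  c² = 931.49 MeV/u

8.744 MeV/nucleon

Mass of separated nucleons = 32(1.007825) + 42(1.0087) = 32.250400 + 42.3654 = 74.615800 u
The mass defect is 74.615800 − 73.92118 = 0.694620 u.
E_B = 0.694620 × 931.49 = 647.032 MeV
Per nucleon: 647.032 / 74 = 8.744 MeV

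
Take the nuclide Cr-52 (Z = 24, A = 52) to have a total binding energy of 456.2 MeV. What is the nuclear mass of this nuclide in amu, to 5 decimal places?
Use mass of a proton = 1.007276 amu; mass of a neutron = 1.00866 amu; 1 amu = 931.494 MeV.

51.92735 amu

Mass defect = 456.2 MeV / (931.494 MeV/amu) = 0.4897509 amu
Constituent mass = 24(1.007276) + 28(1.00866) = 52.417104 amu
Nuclear mass = 52.417104 − 0.4897509 = 51.9273531 amu ≈ 51.92735 amu (to 5 decimal places)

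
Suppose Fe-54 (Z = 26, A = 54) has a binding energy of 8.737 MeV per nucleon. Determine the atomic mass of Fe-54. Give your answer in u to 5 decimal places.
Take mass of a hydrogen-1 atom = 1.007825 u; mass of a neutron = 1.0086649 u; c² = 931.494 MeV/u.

Total binding energy = 54 × 8.737 = 471.798 MeV
Mass defect = 471.798 MeV / (931.494 MeV/u) = 0.5064960 u
Constituent mass = 26(1.007825) + 28(1.0086649) = 54.4460672 u
Atomic mass = 54.4460672 − 0.5064960 = 53.9395712 u ≈ 53.93957 u (to 5 decimal places)

53.93957 u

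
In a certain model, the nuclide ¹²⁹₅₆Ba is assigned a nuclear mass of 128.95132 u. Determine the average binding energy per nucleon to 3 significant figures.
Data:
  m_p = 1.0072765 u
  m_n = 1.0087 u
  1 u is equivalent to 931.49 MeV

Mass of separated nucleons = 56(1.0072765) + 73(1.0087) = 56.4074840 + 73.6351 = 130.0425840 u
The mass defect is 130.0425840 − 128.95132 = 1.0912640 u.
Binding energy = Δm·c² = 1.0912640 × 931.49 MeV/u = 1016.50 MeV
BE/A = 1016.50 MeV / 129 = 7.880 MeV/nucleon

7.88 MeV/nucleon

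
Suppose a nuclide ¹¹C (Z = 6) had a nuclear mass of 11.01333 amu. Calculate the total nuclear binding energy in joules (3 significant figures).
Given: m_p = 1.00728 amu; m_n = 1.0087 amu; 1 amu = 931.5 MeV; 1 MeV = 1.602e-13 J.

With 6 protons and 5 neutrons (A = 11):
Σm = 6·m_p + 5·m_n = 6.04368 + 5.0435 = 11.08718 amu
Mass defect Δm = 11.08718 − 11.01333 = 0.07385 amu
Binding energy = Δm·c² = 0.07385 × 931.5 MeV/amu = 68.7913 MeV
In joules: 68.7913 MeV × 1.602e-13 J/MeV = 1.1020e-11 J

1.10e-11 J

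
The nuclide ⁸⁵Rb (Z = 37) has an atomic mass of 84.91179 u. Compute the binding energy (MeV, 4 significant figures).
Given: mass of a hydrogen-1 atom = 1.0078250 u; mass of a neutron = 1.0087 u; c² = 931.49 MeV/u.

Z = 37, so N = A − Z = 85 − 37 = 48.
Σm = 37·m(¹H) + 48·m_n = 37.2895250 + 48.4176 = 85.7071250 u
Mass defect Δm = 85.7071250 − 84.91179 = 0.7953350 u
E_B = 0.7953350 × 931.49 = 740.847 MeV

740.8 MeV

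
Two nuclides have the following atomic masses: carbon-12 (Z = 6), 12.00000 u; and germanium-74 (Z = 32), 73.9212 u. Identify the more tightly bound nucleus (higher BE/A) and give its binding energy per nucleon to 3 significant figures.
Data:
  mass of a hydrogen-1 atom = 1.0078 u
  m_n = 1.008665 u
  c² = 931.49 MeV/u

germanium-74; 8.71 MeV/nucleon

carbon-12: Σm = 6(1.0078) + 6(1.008665) = 12.098790 u; Δm = 0.098790 u; E_B = 92.0219 MeV; E_B/A = 7.668 MeV
germanium-74: Σm = 32(1.0078) + 42(1.008665) = 74.613530 u; Δm = 0.692330 u; E_B = 644.898 MeV; E_B/A = 8.7148 MeV
germanium-74 has the higher binding energy per nucleon, so it is the more tightly bound nucleus.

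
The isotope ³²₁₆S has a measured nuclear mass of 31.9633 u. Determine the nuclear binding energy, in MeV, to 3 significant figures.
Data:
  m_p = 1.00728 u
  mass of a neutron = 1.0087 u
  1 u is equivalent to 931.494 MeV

Mass of separated nucleons = 16(1.00728) + 16(1.0087) = 16.11648 + 16.1392 = 32.25568 u
Δm = 32.25568 − 31.9633 = 0.29238 u
Binding energy = Δm·c² = 0.29238 × 931.494 MeV/u = 272.350 MeV

272 MeV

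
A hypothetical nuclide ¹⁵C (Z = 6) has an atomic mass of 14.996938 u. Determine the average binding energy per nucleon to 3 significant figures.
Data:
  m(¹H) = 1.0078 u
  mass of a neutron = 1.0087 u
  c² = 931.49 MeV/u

7.96 MeV/nucleon

With 6 protons and 9 neutrons (A = 15):
Total constituent mass: 6 × 1.0078 + 9 × 1.0087 = 15.1251 u
The mass defect is 15.1251 − 14.996938 = 0.128162 u.
Binding energy = Δm·c² = 0.128162 × 931.49 MeV/u = 119.382 MeV
Per nucleon: 119.382 / 15 = 7.959 MeV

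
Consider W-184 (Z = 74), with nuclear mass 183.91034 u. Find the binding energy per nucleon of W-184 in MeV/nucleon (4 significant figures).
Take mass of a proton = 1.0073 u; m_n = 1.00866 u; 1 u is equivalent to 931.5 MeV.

Σm = 74·m_p + 110·m_n = 74.5402 + 110.95260 = 185.49280 u
Δm = 185.49280 − 183.91034 = 1.58246 u
E_B = 1.58246 × 931.5 = 1474.06 MeV
Per nucleon: 1474.06 / 184 = 8.011 MeV

8.011 MeV/nucleon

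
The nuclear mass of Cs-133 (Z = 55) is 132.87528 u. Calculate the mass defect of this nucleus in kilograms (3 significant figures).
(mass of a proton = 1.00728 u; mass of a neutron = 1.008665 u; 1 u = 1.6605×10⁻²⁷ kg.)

1.99e-27 kg

Σm = 55·m_p + 78·m_n = 55.40040 + 78.675870 = 134.076270 u
Mass defect Δm = 134.076270 − 132.87528 = 1.200990 u
In SI units: 1.200990 u × 1.6605×10⁻²⁷ kg/u = 1.9942e-27 kg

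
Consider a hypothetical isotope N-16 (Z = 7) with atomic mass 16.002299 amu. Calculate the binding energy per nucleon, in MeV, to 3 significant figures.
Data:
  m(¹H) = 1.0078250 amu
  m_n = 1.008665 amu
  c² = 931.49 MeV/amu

7.60 MeV/nucleon

Σm = 7·m(¹H) + 9·m_n = 7.0547750 + 9.077985 = 16.1327600 amu
Δm = 16.1327600 − 16.002299 = 0.1304610 amu
Binding energy = Δm·c² = 0.1304610 × 931.49 MeV/amu = 121.523 MeV
Dividing by A = 16 gives 7.595 MeV per nucleon.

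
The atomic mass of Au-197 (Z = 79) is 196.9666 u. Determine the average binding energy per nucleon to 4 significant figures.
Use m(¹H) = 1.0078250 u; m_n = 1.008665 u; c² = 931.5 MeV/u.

7.916 MeV/nucleon

Mass of separated nucleons = 79(1.0078250) + 118(1.008665) = 79.6181750 + 119.022470 = 198.6406450 u
Mass defect Δm = 198.6406450 − 196.9666 = 1.6740450 u
E_B = 1.6740450 × 931.5 = 1559.37 MeV
Per nucleon: 1559.37 / 197 = 7.916 MeV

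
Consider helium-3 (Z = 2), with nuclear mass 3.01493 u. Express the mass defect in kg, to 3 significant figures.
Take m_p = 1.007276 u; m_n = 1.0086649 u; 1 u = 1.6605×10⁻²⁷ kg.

1.38e-29 kg

Z = 2, so N = A − Z = 3 − 2 = 1.
Σm = 2·m_p + 1·m_n = 2.014552 + 1.0086649 = 3.0232169 u
Δm = 3.0232169 − 3.01493 = 0.0082869 u
In SI units: 0.0082869 u × 1.6605×10⁻²⁷ kg/u = 1.3760e-29 kg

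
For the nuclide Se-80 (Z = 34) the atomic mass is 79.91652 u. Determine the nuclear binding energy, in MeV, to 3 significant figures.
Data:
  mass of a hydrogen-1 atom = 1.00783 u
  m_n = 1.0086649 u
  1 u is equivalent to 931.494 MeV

With 34 protons and 46 neutrons (A = 80):
Mass of separated nucleons = 34(1.00783) + 46(1.0086649) = 34.26622 + 46.3985854 = 80.6648054 u
The mass defect is 80.6648054 − 79.91652 = 0.7482854 u.
Converting to energy: 0.7482854 u × 931.494 MeV/u = 697.023 MeV

697 MeV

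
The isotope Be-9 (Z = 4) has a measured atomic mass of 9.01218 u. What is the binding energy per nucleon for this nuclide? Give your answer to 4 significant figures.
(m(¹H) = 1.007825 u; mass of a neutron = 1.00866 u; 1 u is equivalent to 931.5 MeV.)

Z = 4, so N = A − Z = 9 − 4 = 5.
Mass of separated nucleons = 4(1.007825) + 5(1.00866) = 4.031300 + 5.04330 = 9.074600 u
Δm = 9.074600 − 9.01218 = 0.062420 u
Converting to energy: 0.062420 u × 931.5 MeV/u = 58.1442 MeV
Per nucleon: 58.1442 / 9 = 6.460 MeV

6.460 MeV/nucleon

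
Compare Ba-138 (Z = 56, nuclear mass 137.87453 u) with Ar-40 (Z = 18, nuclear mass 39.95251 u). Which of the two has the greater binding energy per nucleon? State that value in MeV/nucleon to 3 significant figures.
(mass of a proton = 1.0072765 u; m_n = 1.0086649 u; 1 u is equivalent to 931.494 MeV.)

Ba-138: Σm = 56(1.0072765) + 82(1.0086649) = 139.1180058 u; Δm = 1.2434758 u; E_B = 1158.3 MeV; E_B/A = 8.393 MeV
Ar-40: Σm = 18(1.0072765) + 22(1.0086649) = 40.3216048 u; Δm = 0.3690948 u; E_B = 343.81 MeV; E_B/A = 8.595 MeV
Ar-40 has the higher binding energy per nucleon, so it is the more tightly bound nucleus.

Ar-40; 8.60 MeV/nucleon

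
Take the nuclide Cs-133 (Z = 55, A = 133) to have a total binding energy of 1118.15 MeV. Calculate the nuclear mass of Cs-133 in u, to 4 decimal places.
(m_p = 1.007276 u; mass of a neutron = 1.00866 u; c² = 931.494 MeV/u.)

Mass defect = 1118.15 MeV / (931.494 MeV/u) = 1.200383 u
Constituent mass = 55(1.007276) + 78(1.00866) = 134.075660 u
Nuclear mass = 134.075660 − 1.200383 = 132.875277 u ≈ 132.8753 u (to 4 decimal places)

132.8753 u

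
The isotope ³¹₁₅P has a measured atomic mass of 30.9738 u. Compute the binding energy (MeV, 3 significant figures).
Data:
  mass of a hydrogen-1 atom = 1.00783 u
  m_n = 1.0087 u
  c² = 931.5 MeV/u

Z = 15, so N = A − Z = 31 − 15 = 16.
Total constituent mass: 15 × 1.00783 + 16 × 1.0087 = 31.25665 u
Mass defect Δm = 31.25665 − 30.9738 = 0.28285 u
Converting to energy: 0.28285 u × 931.5 MeV/u = 263.475 MeV

263 MeV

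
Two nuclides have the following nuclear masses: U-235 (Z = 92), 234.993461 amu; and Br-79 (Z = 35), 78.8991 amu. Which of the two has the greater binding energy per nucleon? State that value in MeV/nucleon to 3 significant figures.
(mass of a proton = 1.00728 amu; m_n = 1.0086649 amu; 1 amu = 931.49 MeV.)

Br-79; 8.69 MeV/nucleon

U-235: Σm = 92(1.00728) + 143(1.0086649) = 236.9088407 amu; Δm = 1.9153797 amu; E_B = 1784.2 MeV; E_B/A = 7.592 MeV
Br-79: Σm = 35(1.00728) + 44(1.0086649) = 79.6360556 amu; Δm = 0.7369556 amu; E_B = 686.47 MeV; E_B/A = 8.689 MeV
Br-79 has the higher binding energy per nucleon, so it is the more tightly bound nucleus.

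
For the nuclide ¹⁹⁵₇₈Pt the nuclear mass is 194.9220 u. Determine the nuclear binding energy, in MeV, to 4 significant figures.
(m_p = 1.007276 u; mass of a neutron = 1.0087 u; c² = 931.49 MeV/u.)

Σm = 78·m_p + 117·m_n = 78.567528 + 118.0179 = 196.585428 u
Δm = 196.585428 − 194.9220 = 1.663428 u
Binding energy = Δm·c² = 1.663428 × 931.49 MeV/u = 1549.47 MeV

1549 MeV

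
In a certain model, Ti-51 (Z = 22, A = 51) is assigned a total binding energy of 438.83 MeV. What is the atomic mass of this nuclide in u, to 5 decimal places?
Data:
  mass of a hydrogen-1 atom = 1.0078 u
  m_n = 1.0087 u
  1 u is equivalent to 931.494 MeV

Mass defect = 438.83 MeV / (931.494 MeV/u) = 0.4711034 u
Constituent mass = 22(1.0078) + 29(1.0087) = 51.4239 u
Atomic mass = 51.4239 − 0.4711034 = 50.9527966 u ≈ 50.95280 u (to 5 decimal places)

50.95280 u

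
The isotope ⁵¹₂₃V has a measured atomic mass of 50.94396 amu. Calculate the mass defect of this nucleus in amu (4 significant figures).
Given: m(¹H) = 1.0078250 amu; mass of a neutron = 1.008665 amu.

Z = 23, so N = A − Z = 51 − 23 = 28.
Σm = 23·m(¹H) + 28·m_n = 23.1799750 + 28.242620 = 51.4225950 amu
The mass defect is 51.4225950 − 50.94396 = 0.4786350 amu.

0.4786 amu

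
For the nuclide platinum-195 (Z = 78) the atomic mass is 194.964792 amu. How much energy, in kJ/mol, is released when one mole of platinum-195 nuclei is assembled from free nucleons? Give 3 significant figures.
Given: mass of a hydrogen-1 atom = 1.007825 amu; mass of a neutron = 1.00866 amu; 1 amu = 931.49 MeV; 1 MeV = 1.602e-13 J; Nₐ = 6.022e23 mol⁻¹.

1.49e+11 kJ/mol

Σm = 78·m(¹H) + 117·m_n = 78.610350 + 118.01322 = 196.623570 amu
Δm = 196.623570 − 194.964792 = 1.658778 amu
Binding energy = Δm·c² = 1.658778 × 931.49 MeV/amu = 1545.14 MeV
Per nucleus in joules: 1545.14 MeV × 1.602e-13 J/MeV = 2.4753e-10 J
Per mole: 2.4753e-10 J × 6.022e23 mol⁻¹ = 1.4906e+14 J/mol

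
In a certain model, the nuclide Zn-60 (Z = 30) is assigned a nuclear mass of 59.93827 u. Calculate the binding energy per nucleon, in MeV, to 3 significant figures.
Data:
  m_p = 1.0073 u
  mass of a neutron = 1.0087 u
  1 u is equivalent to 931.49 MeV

8.41 MeV/nucleon

Σm = 30·m_p + 30·m_n = 30.2190 + 30.2610 = 60.4800 u
Mass defect Δm = 60.4800 − 59.93827 = 0.54173 u
E_B = 0.54173 × 931.49 = 504.616 MeV
BE/A = 504.616 MeV / 60 = 8.410 MeV/nucleon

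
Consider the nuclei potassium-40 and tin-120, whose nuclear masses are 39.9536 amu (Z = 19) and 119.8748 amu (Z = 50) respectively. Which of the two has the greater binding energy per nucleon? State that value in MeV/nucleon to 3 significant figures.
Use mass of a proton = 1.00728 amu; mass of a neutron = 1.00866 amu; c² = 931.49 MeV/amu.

potassium-40: Σm = 19(1.00728) + 21(1.00866) = 40.32018 amu; Δm = 0.36658 amu; E_B = 341.47 MeV; E_B/A = 8.537 MeV
tin-120: Σm = 50(1.00728) + 70(1.00866) = 120.97020 amu; Δm = 1.09540 amu; E_B = 1020.4 MeV; E_B/A = 8.503 MeV
potassium-40 has the higher binding energy per nucleon, so it is the more tightly bound nucleus.

potassium-40; 8.54 MeV/nucleon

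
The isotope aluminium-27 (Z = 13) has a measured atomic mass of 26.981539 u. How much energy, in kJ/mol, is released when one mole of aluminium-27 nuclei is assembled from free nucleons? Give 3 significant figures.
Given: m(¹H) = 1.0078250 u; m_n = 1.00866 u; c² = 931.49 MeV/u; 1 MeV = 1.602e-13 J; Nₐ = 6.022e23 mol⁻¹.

2.17e+10 kJ/mol

With 13 protons and 14 neutrons (A = 27):
Σm = 13·m(¹H) + 14·m_n = 13.1017250 + 14.12124 = 27.2229650 u
Δm = 27.2229650 − 26.981539 = 0.2414260 u
Converting to energy: 0.2414260 u × 931.49 MeV/u = 224.886 MeV
Per nucleus in joules: 224.886 MeV × 1.602e-13 J/MeV = 3.6027e-11 J
Per mole: 3.6027e-11 J × 6.022e23 mol⁻¹ = 2.1695e+13 J/mol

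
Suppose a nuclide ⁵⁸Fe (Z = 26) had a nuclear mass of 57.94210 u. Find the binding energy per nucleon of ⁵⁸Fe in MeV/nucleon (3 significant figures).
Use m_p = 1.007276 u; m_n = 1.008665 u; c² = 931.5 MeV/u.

With 26 protons and 32 neutrons (A = 58):
Σm = 26·m_p + 32·m_n = 26.189176 + 32.277280 = 58.466456 u
The mass defect is 58.466456 − 57.94210 = 0.524356 u.
Converting to energy: 0.524356 u × 931.5 MeV/u = 488.438 MeV
Per nucleon: 488.438 / 58 = 8.421 MeV

8.42 MeV/nucleon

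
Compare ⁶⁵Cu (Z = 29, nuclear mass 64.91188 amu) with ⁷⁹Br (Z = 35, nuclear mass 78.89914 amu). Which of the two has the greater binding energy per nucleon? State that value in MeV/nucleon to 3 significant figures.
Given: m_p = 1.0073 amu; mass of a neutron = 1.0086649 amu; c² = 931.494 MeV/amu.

⁶⁵Cu; 8.77 MeV/nucleon

⁶⁵Cu: Σm = 29(1.0073) + 36(1.0086649) = 65.5236364 amu; Δm = 0.6117564 amu; E_B = 569.85 MeV; E_B/A = 8.767 MeV
⁷⁹Br: Σm = 35(1.0073) + 44(1.0086649) = 79.6367556 amu; Δm = 0.7376156 amu; E_B = 687.08 MeV; E_B/A = 8.697 MeV
⁶⁵Cu has the higher binding energy per nucleon, so it is the more tightly bound nucleus.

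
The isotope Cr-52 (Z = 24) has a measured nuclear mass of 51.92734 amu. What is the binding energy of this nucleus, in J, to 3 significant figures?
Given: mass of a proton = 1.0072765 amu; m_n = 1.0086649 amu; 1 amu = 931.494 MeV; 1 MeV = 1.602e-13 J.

With 24 protons and 28 neutrons (A = 52):
Total constituent mass: 24 × 1.0072765 + 28 × 1.0086649 = 52.4172532 amu
Mass defect Δm = 52.4172532 − 51.92734 = 0.4899132 amu
Binding energy = Δm·c² = 0.4899132 × 931.494 MeV/amu = 456.351 MeV
In joules: 456.351 MeV × 1.602e-13 J/MeV = 7.3107e-11 J

7.31e-11 J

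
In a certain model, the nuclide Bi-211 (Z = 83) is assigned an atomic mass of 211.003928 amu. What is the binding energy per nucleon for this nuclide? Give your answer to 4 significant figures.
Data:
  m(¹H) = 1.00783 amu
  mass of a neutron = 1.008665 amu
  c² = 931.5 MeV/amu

7.748 MeV/nucleon

Z = 83, so N = A − Z = 211 − 83 = 128.
Σm = 83·m(¹H) + 128·m_n = 83.64989 + 129.109120 = 212.759010 amu
The mass defect is 212.759010 − 211.003928 = 1.755082 amu.
Binding energy = Δm·c² = 1.755082 × 931.5 MeV/amu = 1634.86 MeV
BE/A = 1634.86 MeV / 211 = 7.748 MeV/nucleon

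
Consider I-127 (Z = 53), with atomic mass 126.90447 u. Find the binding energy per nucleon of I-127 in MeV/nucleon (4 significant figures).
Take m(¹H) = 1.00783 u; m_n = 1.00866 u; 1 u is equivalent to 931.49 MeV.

8.445 MeV/nucleon

Z = 53, so N = A − Z = 127 − 53 = 74.
Σm = 53·m(¹H) + 74·m_n = 53.41499 + 74.64084 = 128.05583 u
The mass defect is 128.05583 − 126.90447 = 1.15136 u.
E_B = 1.15136 × 931.49 = 1072.48 MeV
Dividing by A = 127 gives 8.445 MeV per nucleon.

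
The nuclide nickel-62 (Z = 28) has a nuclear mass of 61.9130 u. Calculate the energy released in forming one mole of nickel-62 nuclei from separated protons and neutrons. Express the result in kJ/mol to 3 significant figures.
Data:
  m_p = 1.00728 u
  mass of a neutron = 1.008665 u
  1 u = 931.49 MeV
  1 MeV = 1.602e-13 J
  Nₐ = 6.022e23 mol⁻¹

5.26e+10 kJ/mol

Total constituent mass: 28 × 1.00728 + 34 × 1.008665 = 62.498450 u
The mass defect is 62.498450 − 61.9130 = 0.585450 u.
Binding energy = Δm·c² = 0.585450 × 931.49 MeV/u = 545.341 MeV
Per nucleus in joules: 545.341 MeV × 1.602e-13 J/MeV = 8.7364e-11 J
Per mole: 8.7364e-11 J × 6.022e23 mol⁻¹ = 5.2611e+13 J/mol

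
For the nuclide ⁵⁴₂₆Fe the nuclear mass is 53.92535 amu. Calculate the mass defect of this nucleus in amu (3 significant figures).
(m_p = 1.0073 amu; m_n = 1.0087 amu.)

0.508 amu

Σm = 26·m_p + 28·m_n = 26.1898 + 28.2436 = 54.4334 amu
Mass defect Δm = 54.4334 − 53.92535 = 0.50805 amu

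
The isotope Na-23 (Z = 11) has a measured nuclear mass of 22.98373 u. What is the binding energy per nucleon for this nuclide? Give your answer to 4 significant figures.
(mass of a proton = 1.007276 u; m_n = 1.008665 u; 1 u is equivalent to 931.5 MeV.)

8.112 MeV/nucleon

The nucleus contains 11 protons and 23 − 11 = 12 neutrons.
Σm = 11·m_p + 12·m_n = 11.080036 + 12.103980 = 23.184016 u
Mass defect Δm = 23.184016 − 22.98373 = 0.200286 u
Binding energy = Δm·c² = 0.200286 × 931.5 MeV/u = 186.566 MeV
Dividing by A = 23 gives 8.112 MeV per nucleon.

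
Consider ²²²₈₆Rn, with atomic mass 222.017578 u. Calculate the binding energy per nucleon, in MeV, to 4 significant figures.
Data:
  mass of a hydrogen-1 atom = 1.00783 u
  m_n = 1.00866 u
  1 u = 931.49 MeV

7.693 MeV/nucleon

With 86 protons and 136 neutrons (A = 222):
Mass of separated nucleons = 86(1.00783) + 136(1.00866) = 86.67338 + 137.17776 = 223.85114 u
The mass defect is 223.85114 − 222.017578 = 1.833562 u.
E_B = 1.833562 × 931.49 = 1707.94 MeV
Per nucleon: 1707.94 / 222 = 7.693 MeV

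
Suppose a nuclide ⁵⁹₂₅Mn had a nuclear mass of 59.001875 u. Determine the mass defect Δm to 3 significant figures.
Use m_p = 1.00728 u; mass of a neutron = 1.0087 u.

0.476 u

Z = 25, so N = A − Z = 59 − 25 = 34.
Total constituent mass: 25 × 1.00728 + 34 × 1.0087 = 59.47780 u
Mass defect Δm = 59.47780 − 59.001875 = 0.475925 u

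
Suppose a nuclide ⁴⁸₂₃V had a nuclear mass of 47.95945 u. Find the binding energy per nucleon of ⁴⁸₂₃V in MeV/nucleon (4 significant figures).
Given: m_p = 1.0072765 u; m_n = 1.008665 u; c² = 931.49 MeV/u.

Z = 23, so N = A − Z = 48 − 23 = 25.
Total constituent mass: 23 × 1.0072765 + 25 × 1.008665 = 48.3839845 u
The mass defect is 48.3839845 − 47.95945 = 0.4245345 u.
Converting to energy: 0.4245345 u × 931.49 MeV/u = 395.450 MeV
Dividing by A = 48 gives 8.239 MeV per nucleon.

8.239 MeV/nucleon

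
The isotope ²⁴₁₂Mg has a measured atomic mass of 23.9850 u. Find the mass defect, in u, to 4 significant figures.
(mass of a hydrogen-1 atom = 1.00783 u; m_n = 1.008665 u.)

0.2129 u

Total constituent mass: 12 × 1.00783 + 12 × 1.008665 = 24.197940 u
Mass defect Δm = 24.197940 − 23.9850 = 0.212940 u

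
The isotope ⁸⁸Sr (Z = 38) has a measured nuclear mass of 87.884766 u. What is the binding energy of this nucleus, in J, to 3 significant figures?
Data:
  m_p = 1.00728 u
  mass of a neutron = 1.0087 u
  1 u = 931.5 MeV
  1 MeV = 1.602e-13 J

The nucleus contains 38 protons and 88 − 38 = 50 neutrons.
Mass of separated nucleons = 38(1.00728) + 50(1.0087) = 38.27664 + 50.4350 = 88.71164 u
Δm = 88.71164 − 87.884766 = 0.826874 u
E_B = 0.826874 × 931.5 = 770.233 MeV
In joules: 770.233 MeV × 1.602e-13 J/MeV = 1.2339e-10 J

1.23e-10 J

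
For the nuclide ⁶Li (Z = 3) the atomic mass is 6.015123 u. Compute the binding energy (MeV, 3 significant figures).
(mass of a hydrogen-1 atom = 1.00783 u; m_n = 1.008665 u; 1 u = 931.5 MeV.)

32.0 MeV

Z = 3, so N = A − Z = 6 − 3 = 3.
Σm = 3·m(¹H) + 3·m_n = 3.02349 + 3.025995 = 6.049485 u
Mass defect Δm = 6.049485 − 6.015123 = 0.034362 u
Binding energy = Δm·c² = 0.034362 × 931.5 MeV/u = 32.0082 MeV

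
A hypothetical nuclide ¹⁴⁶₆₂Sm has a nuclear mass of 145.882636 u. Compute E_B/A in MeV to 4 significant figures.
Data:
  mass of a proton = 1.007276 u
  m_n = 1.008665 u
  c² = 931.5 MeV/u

Total constituent mass: 62 × 1.007276 + 84 × 1.008665 = 147.178972 u
The mass defect is 147.178972 − 145.882636 = 1.296336 u.
Converting to energy: 1.296336 u × 931.5 MeV/u = 1207.54 MeV
BE/A = 1207.54 MeV / 146 = 8.271 MeV/nucleon

8.271 MeV/nucleon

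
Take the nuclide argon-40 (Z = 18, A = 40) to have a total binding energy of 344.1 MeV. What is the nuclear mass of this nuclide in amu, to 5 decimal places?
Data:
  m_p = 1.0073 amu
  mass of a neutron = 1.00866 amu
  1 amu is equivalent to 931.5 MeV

39.95252 amu

Mass defect = 344.1 MeV / (931.5 MeV/amu) = 0.3694042 amu
Constituent mass = 18(1.0073) + 22(1.00866) = 40.32192 amu
Nuclear mass = 40.32192 − 0.3694042 = 39.9525158 amu ≈ 39.95252 amu (to 5 decimal places)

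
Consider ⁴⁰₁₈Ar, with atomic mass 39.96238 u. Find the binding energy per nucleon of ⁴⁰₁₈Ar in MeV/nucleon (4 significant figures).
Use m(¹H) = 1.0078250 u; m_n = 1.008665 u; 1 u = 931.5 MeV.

8.595 MeV/nucleon

Σm = 18·m(¹H) + 22·m_n = 18.1408500 + 22.190630 = 40.3314800 u
Mass defect Δm = 40.3314800 − 39.96238 = 0.3691000 u
E_B = 0.3691000 × 931.5 = 343.817 MeV
Dividing by A = 40 gives 8.595 MeV per nucleon.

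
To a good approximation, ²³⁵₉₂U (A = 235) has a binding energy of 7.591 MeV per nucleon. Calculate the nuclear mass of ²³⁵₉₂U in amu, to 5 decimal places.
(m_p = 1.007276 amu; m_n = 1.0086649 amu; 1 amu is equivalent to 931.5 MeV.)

234.99341 amu

Total binding energy = 235 × 7.591 = 1783.885 MeV
Mass defect = 1783.885 MeV / (931.5 MeV/amu) = 1.9150671 amu
Constituent mass = 92(1.007276) + 143(1.0086649) = 236.9084727 amu
Nuclear mass = 236.9084727 − 1.9150671 = 234.9934056 amu ≈ 234.99341 amu (to 5 decimal places)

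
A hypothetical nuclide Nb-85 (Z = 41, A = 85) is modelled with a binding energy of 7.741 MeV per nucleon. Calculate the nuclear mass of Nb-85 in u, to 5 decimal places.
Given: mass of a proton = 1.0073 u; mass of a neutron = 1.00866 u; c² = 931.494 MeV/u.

84.97396 u

Total binding energy = 85 × 7.741 = 657.985 MeV
Mass defect = 657.985 MeV / (931.494 MeV/u) = 0.7063760 u
Constituent mass = 41(1.0073) + 44(1.00866) = 85.68034 u
Nuclear mass = 85.68034 − 0.7063760 = 84.9739640 u ≈ 84.97396 u (to 5 decimal places)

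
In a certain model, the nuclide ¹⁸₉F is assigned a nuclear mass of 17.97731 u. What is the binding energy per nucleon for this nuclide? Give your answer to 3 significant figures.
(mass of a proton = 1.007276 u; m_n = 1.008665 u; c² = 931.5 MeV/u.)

With 9 protons and 9 neutrons (A = 18):
Mass of separated nucleons = 9(1.007276) + 9(1.008665) = 9.065484 + 9.077985 = 18.143469 u
Mass defect Δm = 18.143469 − 17.97731 = 0.166159 u
E_B = 0.166159 × 931.5 = 154.777 MeV
BE/A = 154.777 MeV / 18 = 8.599 MeV/nucleon

8.60 MeV/nucleon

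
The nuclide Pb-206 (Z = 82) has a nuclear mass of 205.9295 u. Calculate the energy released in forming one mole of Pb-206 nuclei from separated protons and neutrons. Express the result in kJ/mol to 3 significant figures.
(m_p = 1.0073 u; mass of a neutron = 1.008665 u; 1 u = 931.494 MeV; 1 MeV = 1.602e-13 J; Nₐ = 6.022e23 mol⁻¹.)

1.57e+11 kJ/mol

Mass of separated nucleons = 82(1.0073) + 124(1.008665) = 82.5986 + 125.074460 = 207.673060 u
The mass defect is 207.673060 − 205.9295 = 1.743560 u.
Binding energy = Δm·c² = 1.743560 × 931.494 MeV/u = 1624.12 MeV
Per nucleus in joules: 1624.12 MeV × 1.602e-13 J/MeV = 2.6018e-10 J
Per mole: 2.6018e-10 J × 6.022e23 mol⁻¹ = 1.5668e+14 J/mol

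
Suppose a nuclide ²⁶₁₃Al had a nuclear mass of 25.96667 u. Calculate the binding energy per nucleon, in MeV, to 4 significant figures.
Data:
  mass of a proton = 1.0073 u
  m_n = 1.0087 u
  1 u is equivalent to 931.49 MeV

8.646 MeV/nucleon

The nucleus contains 13 protons and 26 − 13 = 13 neutrons.
Σm = 13·m_p + 13·m_n = 13.0949 + 13.1131 = 26.2080 u
Mass defect Δm = 26.2080 − 25.96667 = 0.24133 u
Converting to energy: 0.24133 u × 931.49 MeV/u = 224.796 MeV
Per nucleon: 224.796 / 26 = 8.646 MeV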